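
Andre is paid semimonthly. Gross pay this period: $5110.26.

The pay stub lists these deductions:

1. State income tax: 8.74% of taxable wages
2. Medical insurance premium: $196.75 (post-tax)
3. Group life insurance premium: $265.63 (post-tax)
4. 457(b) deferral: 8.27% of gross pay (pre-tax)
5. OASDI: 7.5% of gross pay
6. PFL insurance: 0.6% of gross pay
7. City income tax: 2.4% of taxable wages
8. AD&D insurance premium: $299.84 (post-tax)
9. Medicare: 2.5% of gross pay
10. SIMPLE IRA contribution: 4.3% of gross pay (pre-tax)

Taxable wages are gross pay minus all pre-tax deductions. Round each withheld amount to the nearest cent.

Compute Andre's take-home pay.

457(b) deferral: $5110.26 × 0.0827 = $422.62
SIMPLE IRA contribution: $5110.26 × 0.043 = $219.74
Pre-tax total = $422.62 + $219.74 = $642.36
Taxable wages = $5110.26 − $642.36 = $4467.90
City income tax: $4467.90 × 0.024 = $107.23
State income tax: $4467.90 × 0.0874 = $390.49
OASDI: $5110.26 × 0.075 = $383.27
PFL insurance: $5110.26 × 0.006 = $30.66
Medicare: $5110.26 × 0.025 = $127.76
AD&D insurance premium: $299.84
Medical insurance premium: $196.75
Group life insurance premium: $265.63
Total deductions = $422.62 + $219.74 + $107.23 + $390.49 + $383.27 + $30.66 + $127.76 + $299.84 + $196.75 + $265.63 = $2443.99
Net pay = $5110.26 − $2443.99 = $2666.27

$2666.27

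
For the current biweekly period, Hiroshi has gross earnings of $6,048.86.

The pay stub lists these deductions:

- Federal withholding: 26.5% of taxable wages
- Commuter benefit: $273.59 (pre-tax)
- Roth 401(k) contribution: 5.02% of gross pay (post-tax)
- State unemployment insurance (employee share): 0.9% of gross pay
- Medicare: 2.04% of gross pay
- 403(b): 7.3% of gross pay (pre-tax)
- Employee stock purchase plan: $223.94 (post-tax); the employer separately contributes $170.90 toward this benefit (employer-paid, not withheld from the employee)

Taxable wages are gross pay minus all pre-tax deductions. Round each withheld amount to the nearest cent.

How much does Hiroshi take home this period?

$3,214.84

403(b): $6,048.86 × 0.073 = $441.57
Commuter benefit: $273.59
Pre-tax total = $441.57 + $273.59 = $715.16
Taxable wages = $6,048.86 − $715.16 = $5,333.70
Federal withholding: $5,333.70 × 0.265 = $1,413.43
State unemployment insurance (employee share): $6,048.86 × 0.009 = $54.44
Medicare: $6,048.86 × 0.0204 = $123.40
Roth 401(k) contribution: $6,048.86 × 0.0502 = $303.65
Employee stock purchase plan: $223.94
(Employer's $170.90 toward employee stock purchase plan is not withheld from the employee.)
Total deductions = $441.57 + $273.59 + $1,413.43 + $54.44 + $123.40 + $303.65 + $223.94 = $2,834.02
Net pay = $6,048.86 − $2,834.02 = $3,214.84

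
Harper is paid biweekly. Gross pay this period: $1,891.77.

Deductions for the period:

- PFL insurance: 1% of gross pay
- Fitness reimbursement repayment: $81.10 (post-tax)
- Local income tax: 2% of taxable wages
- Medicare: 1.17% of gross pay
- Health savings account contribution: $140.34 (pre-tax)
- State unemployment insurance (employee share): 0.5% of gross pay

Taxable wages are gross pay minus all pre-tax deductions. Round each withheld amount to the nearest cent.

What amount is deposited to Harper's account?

$1,584.79

Health savings account contribution: $140.34
Taxable wages = $1,891.77 − $140.34 = $1,751.43
Local income tax: $1,751.43 × 0.02 = $35.03
State unemployment insurance (employee share): $1,891.77 × 0.005 = $9.46
Medicare: $1,891.77 × 0.0117 = $22.13
PFL insurance: $1,891.77 × 0.01 = $18.92
Fitness reimbursement repayment: $81.10
Total deductions = $140.34 + $35.03 + $9.46 + $22.13 + $18.92 + $81.10 = $306.98
Net pay = $1,891.77 − $306.98 = $1,584.79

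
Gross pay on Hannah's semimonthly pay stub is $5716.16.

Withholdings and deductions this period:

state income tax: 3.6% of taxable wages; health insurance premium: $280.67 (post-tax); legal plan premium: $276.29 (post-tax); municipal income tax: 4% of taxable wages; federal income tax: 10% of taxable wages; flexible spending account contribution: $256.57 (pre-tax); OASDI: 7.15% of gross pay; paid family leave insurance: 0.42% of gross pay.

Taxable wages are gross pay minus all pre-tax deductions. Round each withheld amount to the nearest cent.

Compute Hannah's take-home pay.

$3509.02

Flexible spending account contribution: $256.57
Taxable wages = $5716.16 − $256.57 = $5459.59
Municipal income tax: $5459.59 × 0.04 = $218.38
State income tax: $5459.59 × 0.036 = $196.55
Federal income tax: $5459.59 × 0.1 = $545.96
Paid family leave insurance: $5716.16 × 0.0042 = $24.01
OASDI: $5716.16 × 0.0715 = $408.71
Legal plan premium: $276.29
Health insurance premium: $280.67
Total deductions = $256.57 + $218.38 + $196.55 + $545.96 + $24.01 + $408.71 + $276.29 + $280.67 = $2207.14
Net pay = $5716.16 − $2207.14 = $3509.02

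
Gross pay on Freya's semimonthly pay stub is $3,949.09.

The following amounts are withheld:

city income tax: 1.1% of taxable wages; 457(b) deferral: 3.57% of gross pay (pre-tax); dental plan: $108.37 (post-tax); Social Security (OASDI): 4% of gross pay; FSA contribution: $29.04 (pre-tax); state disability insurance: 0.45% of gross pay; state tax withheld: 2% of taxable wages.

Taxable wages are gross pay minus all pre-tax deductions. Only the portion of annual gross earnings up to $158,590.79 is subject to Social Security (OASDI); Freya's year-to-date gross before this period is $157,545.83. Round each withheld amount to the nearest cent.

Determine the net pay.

457(b) deferral: $3,949.09 × 0.0357 = $140.98
FSA contribution: $29.04
Pre-tax total = $140.98 + $29.04 = $170.02
Taxable wages = $3,949.09 − $170.02 = $3,779.07
State tax withheld: $3,779.07 × 0.02 = $75.58
City income tax: $3,779.07 × 0.011 = $41.57
Social Security (OASDI): only $158,590.79 − $157,545.83 = $1,044.96 of this check is subject → $1,044.96 × 0.04 = $41.80
State disability insurance: $3,949.09 × 0.0045 = $17.77
Dental plan: $108.37
Total deductions = $140.98 + $29.04 + $75.58 + $41.57 + $41.80 + $17.77 + $108.37 = $455.11
Net pay = $3,949.09 − $455.11 = $3,493.98

$3,493.98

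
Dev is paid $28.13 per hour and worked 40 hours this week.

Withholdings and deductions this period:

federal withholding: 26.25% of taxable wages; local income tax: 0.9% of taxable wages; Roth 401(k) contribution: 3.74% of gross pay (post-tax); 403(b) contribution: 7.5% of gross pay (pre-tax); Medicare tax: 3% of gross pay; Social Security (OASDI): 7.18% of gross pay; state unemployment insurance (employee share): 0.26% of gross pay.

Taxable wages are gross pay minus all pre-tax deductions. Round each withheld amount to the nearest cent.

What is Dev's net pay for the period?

$598.67

Gross pay: 40 × $28.13 = $1,125.20
403(b) contribution: $1,125.20 × 0.075 = $84.39
Taxable wages = $1,125.20 − $84.39 = $1,040.81
Federal withholding: $1,040.81 × 0.2625 = $273.21
Local income tax: $1,040.81 × 0.009 = $9.37
Medicare tax: $1,125.20 × 0.03 = $33.76
Social Security (OASDI): $1,125.20 × 0.0718 = $80.79
State unemployment insurance (employee share): $1,125.20 × 0.0026 = $2.93
Roth 401(k) contribution: $1,125.20 × 0.0374 = $42.08
Total deductions = $84.39 + $273.21 + $9.37 + $33.76 + $80.79 + $2.93 + $42.08 = $526.53
Net pay = $1,125.20 − $526.53 = $598.67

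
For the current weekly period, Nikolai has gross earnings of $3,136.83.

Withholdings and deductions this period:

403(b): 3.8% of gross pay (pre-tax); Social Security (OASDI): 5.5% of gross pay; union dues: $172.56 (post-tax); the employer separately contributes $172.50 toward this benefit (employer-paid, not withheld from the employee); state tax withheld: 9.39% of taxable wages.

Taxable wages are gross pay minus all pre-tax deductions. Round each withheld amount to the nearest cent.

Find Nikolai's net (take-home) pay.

$2,389.18

403(b): $3,136.83 × 0.038 = $119.20
Taxable wages = $3,136.83 − $119.20 = $3,017.63
State tax withheld: $3,017.63 × 0.0939 = $283.36
Social Security (OASDI): $3,136.83 × 0.055 = $172.53
Union dues: $172.56
(Employer's $172.50 toward union dues is not withheld from the employee.)
Total deductions = $119.20 + $283.36 + $172.53 + $172.56 = $747.65
Net pay = $3,136.83 − $747.65 = $2,389.18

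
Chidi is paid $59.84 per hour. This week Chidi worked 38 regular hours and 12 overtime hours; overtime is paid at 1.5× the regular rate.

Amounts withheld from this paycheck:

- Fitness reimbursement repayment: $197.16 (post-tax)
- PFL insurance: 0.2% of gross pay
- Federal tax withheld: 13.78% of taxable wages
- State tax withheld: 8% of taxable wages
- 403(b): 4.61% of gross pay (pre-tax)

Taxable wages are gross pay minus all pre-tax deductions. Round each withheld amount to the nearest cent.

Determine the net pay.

Regular pay: 38 × $59.84 = $2,273.92
Overtime pay: 12 × $59.84 × 1.5 = $1,077.12
Gross pay = $2,273.92 + $1,077.12 = $3,351.04
403(b): $3,351.04 × 0.0461 = $154.48
Taxable wages = $3,351.04 − $154.48 = $3,196.56
State tax withheld: $3,196.56 × 0.08 = $255.72
Federal tax withheld: $3,196.56 × 0.1378 = $440.49
PFL insurance: $3,351.04 × 0.002 = $6.70
Fitness reimbursement repayment: $197.16
Total deductions = $154.48 + $255.72 + $440.49 + $6.70 + $197.16 = $1,054.55
Net pay = $3,351.04 − $1,054.55 = $2,296.49

$2,296.49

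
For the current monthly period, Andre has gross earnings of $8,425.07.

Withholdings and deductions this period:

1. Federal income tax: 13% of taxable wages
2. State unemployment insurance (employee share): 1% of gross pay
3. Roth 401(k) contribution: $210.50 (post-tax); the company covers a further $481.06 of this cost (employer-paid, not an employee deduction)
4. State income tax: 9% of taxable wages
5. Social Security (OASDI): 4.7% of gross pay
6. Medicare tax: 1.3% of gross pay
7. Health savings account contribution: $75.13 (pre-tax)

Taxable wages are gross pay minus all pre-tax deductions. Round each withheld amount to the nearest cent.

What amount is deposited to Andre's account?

$5,712.70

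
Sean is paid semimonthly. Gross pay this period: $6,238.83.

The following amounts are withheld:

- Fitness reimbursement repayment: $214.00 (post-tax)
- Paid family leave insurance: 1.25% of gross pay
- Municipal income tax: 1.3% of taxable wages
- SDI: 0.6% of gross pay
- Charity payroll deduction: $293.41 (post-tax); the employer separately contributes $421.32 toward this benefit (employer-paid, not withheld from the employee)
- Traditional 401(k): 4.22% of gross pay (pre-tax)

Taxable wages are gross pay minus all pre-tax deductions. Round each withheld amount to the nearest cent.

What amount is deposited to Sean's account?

$5,275.04

Traditional 401(k): $6,238.83 × 0.0422 = $263.28
Taxable wages = $6,238.83 − $263.28 = $5,975.55
Municipal income tax: $5,975.55 × 0.013 = $77.68
SDI: $6,238.83 × 0.006 = $37.43
Paid family leave insurance: $6,238.83 × 0.0125 = $77.99
Charity payroll deduction: $293.41
Fitness reimbursement repayment: $214.00
(Employer's $421.32 toward charity payroll deduction is not withheld from the employee.)
Total deductions = $263.28 + $77.68 + $37.43 + $77.99 + $293.41 + $214.00 = $963.79
Net pay = $6,238.83 − $963.79 = $5,275.04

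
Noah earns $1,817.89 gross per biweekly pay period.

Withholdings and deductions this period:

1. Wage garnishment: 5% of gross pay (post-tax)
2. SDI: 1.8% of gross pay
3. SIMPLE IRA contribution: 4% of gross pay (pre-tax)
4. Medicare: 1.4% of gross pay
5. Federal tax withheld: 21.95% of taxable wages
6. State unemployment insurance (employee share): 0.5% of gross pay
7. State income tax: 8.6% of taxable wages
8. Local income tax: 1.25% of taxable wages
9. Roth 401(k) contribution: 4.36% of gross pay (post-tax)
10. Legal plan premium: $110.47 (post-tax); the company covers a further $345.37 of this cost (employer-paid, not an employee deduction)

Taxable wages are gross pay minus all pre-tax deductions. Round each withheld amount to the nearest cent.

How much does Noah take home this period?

SIMPLE IRA contribution: $1,817.89 × 0.04 = $72.72
Taxable wages = $1,817.89 − $72.72 = $1,745.17
Federal tax withheld: $1,745.17 × 0.2195 = $383.06
Local income tax: $1,745.17 × 0.0125 = $21.81
State income tax: $1,745.17 × 0.086 = $150.08
Medicare: $1,817.89 × 0.014 = $25.45
SDI: $1,817.89 × 0.018 = $32.72
State unemployment insurance (employee share): $1,817.89 × 0.005 = $9.09
Wage garnishment: $1,817.89 × 0.05 = $90.89
Roth 401(k) contribution: $1,817.89 × 0.0436 = $79.26
Legal plan premium: $110.47
(Employer's $345.37 toward legal plan premium is not withheld from the employee.)
Total deductions = $72.72 + $383.06 + $21.81 + $150.08 + $25.45 + $32.72 + $9.09 + $90.89 + $79.26 + $110.47 = $975.55
Net pay = $1,817.89 − $975.55 = $842.34

$842.34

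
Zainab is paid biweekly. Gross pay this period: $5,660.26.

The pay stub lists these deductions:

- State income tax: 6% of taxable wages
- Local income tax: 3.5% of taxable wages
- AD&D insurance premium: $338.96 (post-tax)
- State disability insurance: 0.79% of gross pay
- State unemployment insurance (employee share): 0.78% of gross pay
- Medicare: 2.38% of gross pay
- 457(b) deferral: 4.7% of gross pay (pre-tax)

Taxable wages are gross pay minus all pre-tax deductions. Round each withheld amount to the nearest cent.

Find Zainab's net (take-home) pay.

457(b) deferral: $5,660.26 × 0.047 = $266.03
Taxable wages = $5,660.26 − $266.03 = $5,394.23
Local income tax: $5,394.23 × 0.035 = $188.80
State income tax: $5,394.23 × 0.06 = $323.65
Medicare: $5,660.26 × 0.0238 = $134.71
State unemployment insurance (employee share): $5,660.26 × 0.0078 = $44.15
State disability insurance: $5,660.26 × 0.0079 = $44.72
AD&D insurance premium: $338.96
Total deductions = $266.03 + $188.80 + $323.65 + $134.71 + $44.15 + $44.72 + $338.96 = $1,341.02
Net pay = $5,660.26 − $1,341.02 = $4,319.24

$4,319.24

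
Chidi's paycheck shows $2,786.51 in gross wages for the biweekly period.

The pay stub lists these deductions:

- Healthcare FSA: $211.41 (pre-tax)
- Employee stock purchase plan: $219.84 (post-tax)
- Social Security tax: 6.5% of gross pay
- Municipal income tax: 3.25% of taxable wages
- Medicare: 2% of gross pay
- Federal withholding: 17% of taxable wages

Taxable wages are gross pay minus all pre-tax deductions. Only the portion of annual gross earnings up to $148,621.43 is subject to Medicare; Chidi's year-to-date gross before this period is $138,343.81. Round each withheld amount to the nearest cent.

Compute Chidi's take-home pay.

Healthcare FSA: $211.41
Taxable wages = $2,786.51 − $211.41 = $2,575.10
Municipal income tax: $2,575.10 × 0.0325 = $83.69
Federal withholding: $2,575.10 × 0.17 = $437.77
Medicare: cap not yet reached, full $2,786.51 is subject → $2,786.51 × 0.02 = $55.73
Social Security tax: $2,786.51 × 0.065 = $181.12
Employee stock purchase plan: $219.84
Total deductions = $211.41 + $83.69 + $437.77 + $55.73 + $181.12 + $219.84 = $1,189.56
Net pay = $2,786.51 − $1,189.56 = $1,596.95

$1,596.95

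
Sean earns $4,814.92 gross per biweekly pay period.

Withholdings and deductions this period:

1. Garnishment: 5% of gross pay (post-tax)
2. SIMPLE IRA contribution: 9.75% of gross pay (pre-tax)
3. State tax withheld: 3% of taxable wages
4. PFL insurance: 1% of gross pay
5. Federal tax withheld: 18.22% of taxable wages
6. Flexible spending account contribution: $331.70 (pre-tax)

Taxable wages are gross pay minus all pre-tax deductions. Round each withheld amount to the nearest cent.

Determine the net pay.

Flexible spending account contribution: $331.70
SIMPLE IRA contribution: $4,814.92 × 0.0975 = $469.45
Pre-tax total = $331.70 + $469.45 = $801.15
Taxable wages = $4,814.92 − $801.15 = $4,013.77
State tax withheld: $4,013.77 × 0.03 = $120.41
Federal tax withheld: $4,013.77 × 0.1822 = $731.31
PFL insurance: $4,814.92 × 0.01 = $48.15
Garnishment: $4,814.92 × 0.05 = $240.75
Total deductions = $331.70 + $469.45 + $120.41 + $731.31 + $48.15 + $240.75 = $1,941.77
Net pay = $4,814.92 − $1,941.77 = $2,873.15

$2,873.15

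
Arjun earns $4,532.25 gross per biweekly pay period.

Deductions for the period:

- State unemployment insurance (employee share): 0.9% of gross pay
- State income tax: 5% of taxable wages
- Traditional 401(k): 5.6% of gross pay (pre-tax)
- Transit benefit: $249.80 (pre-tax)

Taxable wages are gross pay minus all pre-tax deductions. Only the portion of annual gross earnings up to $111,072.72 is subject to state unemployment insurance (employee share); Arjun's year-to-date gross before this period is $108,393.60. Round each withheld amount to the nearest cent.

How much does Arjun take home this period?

$3,803.10

Transit benefit: $249.80
Traditional 401(k): $4,532.25 × 0.056 = $253.81
Pre-tax total = $249.80 + $253.81 = $503.61
Taxable wages = $4,532.25 − $503.61 = $4,028.64
State income tax: $4,028.64 × 0.05 = $201.43
State unemployment insurance (employee share): only $111,072.72 − $108,393.60 = $2,679.12 of this check is subject → $2,679.12 × 0.009 = $24.11
Total deductions = $249.80 + $253.81 + $201.43 + $24.11 = $729.15
Net pay = $4,532.25 − $729.15 = $3,803.10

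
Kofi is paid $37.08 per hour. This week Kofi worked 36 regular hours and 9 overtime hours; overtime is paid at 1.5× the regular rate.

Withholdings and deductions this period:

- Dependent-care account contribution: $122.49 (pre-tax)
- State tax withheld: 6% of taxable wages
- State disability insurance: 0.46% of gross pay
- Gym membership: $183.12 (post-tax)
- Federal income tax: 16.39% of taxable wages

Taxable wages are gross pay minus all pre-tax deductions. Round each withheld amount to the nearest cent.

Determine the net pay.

$1,137.87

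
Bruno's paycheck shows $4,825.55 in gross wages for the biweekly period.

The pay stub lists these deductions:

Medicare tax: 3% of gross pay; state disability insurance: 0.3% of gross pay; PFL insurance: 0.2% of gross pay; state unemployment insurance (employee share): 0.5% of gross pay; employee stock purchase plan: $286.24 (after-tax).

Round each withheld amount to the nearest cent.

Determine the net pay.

State unemployment insurance (employee share): $4,825.55 × 0.005 = $24.13
Medicare tax: $4,825.55 × 0.03 = $144.77
State disability insurance: $4,825.55 × 0.003 = $14.48
PFL insurance: $4,825.55 × 0.002 = $9.65
Employee stock purchase plan: $286.24
Total deductions = $24.13 + $144.77 + $14.48 + $9.65 + $286.24 = $479.27
Net pay = $4,825.55 − $479.27 = $4,346.28

$4,346.28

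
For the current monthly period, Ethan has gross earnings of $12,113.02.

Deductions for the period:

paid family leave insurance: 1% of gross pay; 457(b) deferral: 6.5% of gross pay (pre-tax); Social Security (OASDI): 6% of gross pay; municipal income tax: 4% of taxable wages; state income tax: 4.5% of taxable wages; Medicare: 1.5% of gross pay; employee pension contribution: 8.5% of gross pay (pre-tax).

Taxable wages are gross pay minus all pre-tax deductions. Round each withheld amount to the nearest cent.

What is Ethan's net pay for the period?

$8,391.29

457(b) deferral: $12,113.02 × 0.065 = $787.35
Employee pension contribution: $12,113.02 × 0.085 = $1,029.61
Pre-tax total = $787.35 + $1,029.61 = $1,816.96
Taxable wages = $12,113.02 − $1,816.96 = $10,296.06
Municipal income tax: $10,296.06 × 0.04 = $411.84
State income tax: $10,296.06 × 0.045 = $463.32
Medicare: $12,113.02 × 0.015 = $181.70
Paid family leave insurance: $12,113.02 × 0.01 = $121.13
Social Security (OASDI): $12,113.02 × 0.06 = $726.78
Total deductions = $787.35 + $1,029.61 + $411.84 + $463.32 + $181.70 + $121.13 + $726.78 = $3,721.73
Net pay = $12,113.02 − $3,721.73 = $8,391.29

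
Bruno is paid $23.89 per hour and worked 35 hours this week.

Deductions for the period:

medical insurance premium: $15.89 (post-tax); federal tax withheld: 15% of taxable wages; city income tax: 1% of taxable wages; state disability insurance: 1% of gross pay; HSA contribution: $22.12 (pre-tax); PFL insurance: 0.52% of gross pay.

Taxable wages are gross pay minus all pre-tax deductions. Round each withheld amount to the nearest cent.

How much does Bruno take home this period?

Gross pay: 35 × $23.89 = $836.15
HSA contribution: $22.12
Taxable wages = $836.15 − $22.12 = $814.03
Federal tax withheld: $814.03 × 0.15 = $122.10
City income tax: $814.03 × 0.01 = $8.14
State disability insurance: $836.15 × 0.01 = $8.36
PFL insurance: $836.15 × 0.0052 = $4.35
Medical insurance premium: $15.89
Total deductions = $22.12 + $122.10 + $8.14 + $8.36 + $4.35 + $15.89 = $180.96
Net pay = $836.15 − $180.96 = $655.19

$655.19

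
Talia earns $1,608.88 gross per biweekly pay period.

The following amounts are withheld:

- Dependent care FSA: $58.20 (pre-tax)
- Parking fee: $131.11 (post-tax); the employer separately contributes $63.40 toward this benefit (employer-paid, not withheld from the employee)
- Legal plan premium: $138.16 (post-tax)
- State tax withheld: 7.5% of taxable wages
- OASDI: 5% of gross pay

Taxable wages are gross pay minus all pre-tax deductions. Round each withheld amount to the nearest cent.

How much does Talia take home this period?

$1,084.67

Dependent care FSA: $58.20
Taxable wages = $1,608.88 − $58.20 = $1,550.68
State tax withheld: $1,550.68 × 0.075 = $116.30
OASDI: $1,608.88 × 0.05 = $80.44
Parking fee: $131.11
Legal plan premium: $138.16
(Employer's $63.40 toward parking fee is not withheld from the employee.)
Total deductions = $58.20 + $116.30 + $80.44 + $131.11 + $138.16 = $524.21
Net pay = $1,608.88 − $524.21 = $1,084.67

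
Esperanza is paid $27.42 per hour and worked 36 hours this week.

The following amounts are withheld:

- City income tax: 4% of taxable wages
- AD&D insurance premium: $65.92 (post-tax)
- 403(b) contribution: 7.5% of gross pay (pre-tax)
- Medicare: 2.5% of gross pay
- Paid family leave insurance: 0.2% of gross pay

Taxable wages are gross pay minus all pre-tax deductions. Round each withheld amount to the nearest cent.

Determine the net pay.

$784.00

Gross pay: 36 × $27.42 = $987.12
403(b) contribution: $987.12 × 0.075 = $74.03
Taxable wages = $987.12 − $74.03 = $913.09
City income tax: $913.09 × 0.04 = $36.52
Paid family leave insurance: $987.12 × 0.002 = $1.97
Medicare: $987.12 × 0.025 = $24.68
AD&D insurance premium: $65.92
Total deductions = $74.03 + $36.52 + $1.97 + $24.68 + $65.92 = $203.12
Net pay = $987.12 − $203.12 = $784.00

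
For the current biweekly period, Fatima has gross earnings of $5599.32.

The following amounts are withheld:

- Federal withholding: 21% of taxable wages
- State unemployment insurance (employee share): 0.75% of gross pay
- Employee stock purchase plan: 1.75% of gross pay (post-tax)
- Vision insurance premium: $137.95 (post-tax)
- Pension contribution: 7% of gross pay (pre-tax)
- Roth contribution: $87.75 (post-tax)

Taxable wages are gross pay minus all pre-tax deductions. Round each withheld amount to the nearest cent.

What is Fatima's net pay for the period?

Pension contribution: $5599.32 × 0.07 = $391.95
Taxable wages = $5599.32 − $391.95 = $5207.37
Federal withholding: $5207.37 × 0.21 = $1093.55
State unemployment insurance (employee share): $5599.32 × 0.0075 = $41.99
Employee stock purchase plan: $5599.32 × 0.0175 = $97.99
Roth contribution: $87.75
Vision insurance premium: $137.95
Total deductions = $391.95 + $1093.55 + $41.99 + $97.99 + $87.75 + $137.95 = $1851.18
Net pay = $5599.32 − $1851.18 = $3748.14

$3748.14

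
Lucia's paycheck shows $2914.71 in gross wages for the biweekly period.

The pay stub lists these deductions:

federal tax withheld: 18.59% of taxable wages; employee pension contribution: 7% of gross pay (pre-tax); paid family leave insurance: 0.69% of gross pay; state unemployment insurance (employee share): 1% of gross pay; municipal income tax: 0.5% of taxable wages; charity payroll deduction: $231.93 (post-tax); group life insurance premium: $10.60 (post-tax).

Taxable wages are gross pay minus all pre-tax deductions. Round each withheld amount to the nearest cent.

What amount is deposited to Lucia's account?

$1901.42

Employee pension contribution: $2914.71 × 0.07 = $204.03
Taxable wages = $2914.71 − $204.03 = $2710.68
Municipal income tax: $2710.68 × 0.005 = $13.55
Federal tax withheld: $2710.68 × 0.1859 = $503.92
State unemployment insurance (employee share): $2914.71 × 0.01 = $29.15
Paid family leave insurance: $2914.71 × 0.0069 = $20.11
Charity payroll deduction: $231.93
Group life insurance premium: $10.60
Total deductions = $204.03 + $13.55 + $503.92 + $29.15 + $20.11 + $231.93 + $10.60 = $1013.29
Net pay = $2914.71 − $1013.29 = $1901.42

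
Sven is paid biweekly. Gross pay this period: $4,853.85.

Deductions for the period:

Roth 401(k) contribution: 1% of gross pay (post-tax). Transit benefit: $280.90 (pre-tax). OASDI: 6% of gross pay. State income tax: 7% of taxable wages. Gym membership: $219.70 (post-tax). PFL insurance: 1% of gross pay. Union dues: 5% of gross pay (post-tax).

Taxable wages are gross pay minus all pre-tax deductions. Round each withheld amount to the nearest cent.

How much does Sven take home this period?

$3,402.14

Transit benefit: $280.90
Taxable wages = $4,853.85 − $280.90 = $4,572.95
State income tax: $4,572.95 × 0.07 = $320.11
OASDI: $4,853.85 × 0.06 = $291.23
PFL insurance: $4,853.85 × 0.01 = $48.54
Roth 401(k) contribution: $4,853.85 × 0.01 = $48.54
Gym membership: $219.70
Union dues: $4,853.85 × 0.05 = $242.69
Total deductions = $280.90 + $320.11 + $291.23 + $48.54 + $48.54 + $219.70 + $242.69 = $1,451.71
Net pay = $4,853.85 − $1,451.71 = $3,402.14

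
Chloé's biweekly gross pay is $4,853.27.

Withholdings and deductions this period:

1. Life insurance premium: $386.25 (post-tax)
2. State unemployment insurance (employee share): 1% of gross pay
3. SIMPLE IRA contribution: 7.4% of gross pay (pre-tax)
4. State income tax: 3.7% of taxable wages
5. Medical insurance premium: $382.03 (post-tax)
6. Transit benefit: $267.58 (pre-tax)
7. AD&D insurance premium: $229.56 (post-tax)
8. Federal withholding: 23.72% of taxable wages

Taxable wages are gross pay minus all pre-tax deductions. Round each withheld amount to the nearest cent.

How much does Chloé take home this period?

$2,021.26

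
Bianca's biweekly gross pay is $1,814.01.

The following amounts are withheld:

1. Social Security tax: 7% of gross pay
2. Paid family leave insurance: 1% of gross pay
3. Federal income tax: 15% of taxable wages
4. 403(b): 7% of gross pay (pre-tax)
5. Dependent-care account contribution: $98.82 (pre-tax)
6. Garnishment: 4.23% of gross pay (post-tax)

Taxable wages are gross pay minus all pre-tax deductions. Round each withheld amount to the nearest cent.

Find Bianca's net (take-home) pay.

403(b): $1,814.01 × 0.07 = $126.98
Dependent-care account contribution: $98.82
Pre-tax total = $126.98 + $98.82 = $225.80
Taxable wages = $1,814.01 − $225.80 = $1,588.21
Federal income tax: $1,588.21 × 0.15 = $238.23
Social Security tax: $1,814.01 × 0.07 = $126.98
Paid family leave insurance: $1,814.01 × 0.01 = $18.14
Garnishment: $1,814.01 × 0.0423 = $76.73
Total deductions = $126.98 + $98.82 + $238.23 + $126.98 + $18.14 + $76.73 = $685.88
Net pay = $1,814.01 − $685.88 = $1,128.13

$1,128.13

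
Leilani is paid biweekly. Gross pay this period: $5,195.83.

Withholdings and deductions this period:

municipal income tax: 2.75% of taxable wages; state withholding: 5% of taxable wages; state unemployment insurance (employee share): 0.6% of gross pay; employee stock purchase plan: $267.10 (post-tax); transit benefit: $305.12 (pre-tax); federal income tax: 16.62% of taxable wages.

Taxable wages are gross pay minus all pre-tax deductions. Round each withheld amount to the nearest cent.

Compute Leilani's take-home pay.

$3,400.57

Transit benefit: $305.12
Taxable wages = $5,195.83 − $305.12 = $4,890.71
Federal income tax: $4,890.71 × 0.1662 = $812.84
State withholding: $4,890.71 × 0.05 = $244.54
Municipal income tax: $4,890.71 × 0.0275 = $134.49
State unemployment insurance (employee share): $5,195.83 × 0.006 = $31.17
Employee stock purchase plan: $267.10
Total deductions = $305.12 + $812.84 + $244.54 + $134.49 + $31.17 + $267.10 = $1,795.26
Net pay = $5,195.83 − $1,795.26 = $3,400.57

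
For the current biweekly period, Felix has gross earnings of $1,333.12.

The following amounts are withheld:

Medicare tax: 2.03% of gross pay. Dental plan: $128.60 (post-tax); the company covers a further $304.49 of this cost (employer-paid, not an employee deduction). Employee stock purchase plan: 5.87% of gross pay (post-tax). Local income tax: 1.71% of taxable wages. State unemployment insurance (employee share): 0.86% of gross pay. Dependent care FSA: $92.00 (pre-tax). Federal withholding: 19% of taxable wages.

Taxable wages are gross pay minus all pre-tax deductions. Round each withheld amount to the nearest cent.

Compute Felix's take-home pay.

$738.72

Dependent care FSA: $92.00
Taxable wages = $1,333.12 − $92.00 = $1,241.12
Local income tax: $1,241.12 × 0.0171 = $21.22
Federal withholding: $1,241.12 × 0.19 = $235.81
State unemployment insurance (employee share): $1,333.12 × 0.0086 = $11.46
Medicare tax: $1,333.12 × 0.0203 = $27.06
Dental plan: $128.60
Employee stock purchase plan: $1,333.12 × 0.0587 = $78.25
(Employer's $304.49 toward dental plan is not withheld from the employee.)
Total deductions = $92.00 + $21.22 + $235.81 + $11.46 + $27.06 + $128.60 + $78.25 = $594.40
Net pay = $1,333.12 − $594.40 = $738.72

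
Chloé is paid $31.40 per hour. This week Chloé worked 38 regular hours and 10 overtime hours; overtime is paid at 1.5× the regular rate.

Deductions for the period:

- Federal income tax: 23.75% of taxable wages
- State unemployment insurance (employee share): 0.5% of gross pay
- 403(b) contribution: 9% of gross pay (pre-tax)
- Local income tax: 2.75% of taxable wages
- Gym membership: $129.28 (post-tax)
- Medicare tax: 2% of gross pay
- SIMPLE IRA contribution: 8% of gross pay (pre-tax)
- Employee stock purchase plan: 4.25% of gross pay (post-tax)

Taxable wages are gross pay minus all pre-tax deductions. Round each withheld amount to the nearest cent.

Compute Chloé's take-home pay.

$773.63

Regular pay: 38 × $31.40 = $1,193.20
Overtime pay: 10 × $31.40 × 1.5 = $471.00
Gross pay = $1,193.20 + $471.00 = $1,664.20
403(b) contribution: $1,664.20 × 0.09 = $149.78
SIMPLE IRA contribution: $1,664.20 × 0.08 = $133.14
Pre-tax total = $149.78 + $133.14 = $282.92
Taxable wages = $1,664.20 − $282.92 = $1,381.28
Local income tax: $1,381.28 × 0.0275 = $37.99
Federal income tax: $1,381.28 × 0.2375 = $328.05
State unemployment insurance (employee share): $1,664.20 × 0.005 = $8.32
Medicare tax: $1,664.20 × 0.02 = $33.28
Gym membership: $129.28
Employee stock purchase plan: $1,664.20 × 0.0425 = $70.73
Total deductions = $149.78 + $133.14 + $37.99 + $328.05 + $8.32 + $33.28 + $129.28 + $70.73 = $890.57
Net pay = $1,664.20 − $890.57 = $773.63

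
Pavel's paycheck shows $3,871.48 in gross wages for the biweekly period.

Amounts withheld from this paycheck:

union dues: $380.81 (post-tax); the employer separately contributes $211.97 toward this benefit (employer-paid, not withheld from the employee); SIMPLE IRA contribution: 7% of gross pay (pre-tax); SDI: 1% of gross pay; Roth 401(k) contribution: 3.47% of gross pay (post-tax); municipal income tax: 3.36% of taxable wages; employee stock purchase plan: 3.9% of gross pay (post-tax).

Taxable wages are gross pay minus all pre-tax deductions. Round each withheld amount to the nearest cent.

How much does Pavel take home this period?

SIMPLE IRA contribution: $3,871.48 × 0.07 = $271.00
Taxable wages = $3,871.48 − $271.00 = $3,600.48
Municipal income tax: $3,600.48 × 0.0336 = $120.98
SDI: $3,871.48 × 0.01 = $38.71
Employee stock purchase plan: $3,871.48 × 0.039 = $150.99
Union dues: $380.81
Roth 401(k) contribution: $3,871.48 × 0.0347 = $134.34
(Employer's $211.97 toward union dues is not withheld from the employee.)
Total deductions = $271.00 + $120.98 + $38.71 + $150.99 + $380.81 + $134.34 = $1,096.83
Net pay = $3,871.48 − $1,096.83 = $2,774.65

$2,774.65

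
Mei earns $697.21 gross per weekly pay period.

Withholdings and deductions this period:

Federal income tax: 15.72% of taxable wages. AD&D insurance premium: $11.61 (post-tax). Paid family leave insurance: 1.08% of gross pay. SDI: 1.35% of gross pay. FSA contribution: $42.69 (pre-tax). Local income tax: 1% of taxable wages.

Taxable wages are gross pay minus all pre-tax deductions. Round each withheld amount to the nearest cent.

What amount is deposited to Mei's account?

$516.53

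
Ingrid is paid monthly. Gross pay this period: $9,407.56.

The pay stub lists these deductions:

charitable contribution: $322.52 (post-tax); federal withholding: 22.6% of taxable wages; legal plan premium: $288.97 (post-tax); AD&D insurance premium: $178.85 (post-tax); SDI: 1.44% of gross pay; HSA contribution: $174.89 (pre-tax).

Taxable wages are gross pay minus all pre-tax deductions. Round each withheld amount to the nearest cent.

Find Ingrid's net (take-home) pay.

$6,220.28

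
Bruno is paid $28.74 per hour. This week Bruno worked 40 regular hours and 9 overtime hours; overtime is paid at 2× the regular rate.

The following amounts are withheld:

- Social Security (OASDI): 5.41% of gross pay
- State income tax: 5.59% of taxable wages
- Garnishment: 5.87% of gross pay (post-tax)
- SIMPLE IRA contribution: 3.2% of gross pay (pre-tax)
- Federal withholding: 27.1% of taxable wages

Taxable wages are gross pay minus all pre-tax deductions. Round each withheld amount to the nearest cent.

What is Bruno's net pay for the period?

$898.07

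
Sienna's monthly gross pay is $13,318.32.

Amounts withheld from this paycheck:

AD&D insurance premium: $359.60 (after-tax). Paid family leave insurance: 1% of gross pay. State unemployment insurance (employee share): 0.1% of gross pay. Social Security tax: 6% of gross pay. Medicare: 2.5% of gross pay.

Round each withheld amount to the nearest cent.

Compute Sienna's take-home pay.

Social Security tax: $13,318.32 × 0.06 = $799.10
State unemployment insurance (employee share): $13,318.32 × 0.001 = $13.32
Medicare: $13,318.32 × 0.025 = $332.96
Paid family leave insurance: $13,318.32 × 0.01 = $133.18
AD&D insurance premium: $359.60
Total deductions = $799.10 + $13.32 + $332.96 + $133.18 + $359.60 = $1,638.16
Net pay = $13,318.32 − $1,638.16 = $11,680.16

$11,680.16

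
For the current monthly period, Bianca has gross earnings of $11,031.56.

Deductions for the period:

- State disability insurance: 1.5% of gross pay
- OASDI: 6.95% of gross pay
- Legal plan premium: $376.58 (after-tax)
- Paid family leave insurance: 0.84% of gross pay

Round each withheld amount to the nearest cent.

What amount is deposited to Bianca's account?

$9,630.15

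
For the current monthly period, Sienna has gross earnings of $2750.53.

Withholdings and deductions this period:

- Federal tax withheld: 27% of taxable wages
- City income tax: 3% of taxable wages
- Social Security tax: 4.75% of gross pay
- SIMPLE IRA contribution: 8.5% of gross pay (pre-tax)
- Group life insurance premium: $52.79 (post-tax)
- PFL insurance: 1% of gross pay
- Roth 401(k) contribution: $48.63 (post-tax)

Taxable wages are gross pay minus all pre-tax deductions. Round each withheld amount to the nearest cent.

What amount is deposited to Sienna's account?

$1502.13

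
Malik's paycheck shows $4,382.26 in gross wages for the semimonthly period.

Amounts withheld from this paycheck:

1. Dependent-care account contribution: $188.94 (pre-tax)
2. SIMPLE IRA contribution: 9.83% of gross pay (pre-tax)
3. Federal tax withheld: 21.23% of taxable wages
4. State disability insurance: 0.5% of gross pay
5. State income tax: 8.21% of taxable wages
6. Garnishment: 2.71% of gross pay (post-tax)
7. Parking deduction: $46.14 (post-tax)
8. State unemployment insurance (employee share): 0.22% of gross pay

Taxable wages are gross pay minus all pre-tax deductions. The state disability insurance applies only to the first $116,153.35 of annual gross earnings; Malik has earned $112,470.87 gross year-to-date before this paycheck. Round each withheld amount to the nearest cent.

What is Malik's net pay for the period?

$2,461.90

SIMPLE IRA contribution: $4,382.26 × 0.0983 = $430.78
Dependent-care account contribution: $188.94
Pre-tax total = $430.78 + $188.94 = $619.72
Taxable wages = $4,382.26 − $619.72 = $3,762.54
State income tax: $3,762.54 × 0.0821 = $308.90
Federal tax withheld: $3,762.54 × 0.2123 = $798.79
State unemployment insurance (employee share): $4,382.26 × 0.0022 = $9.64
State disability insurance: only $116,153.35 − $112,470.87 = $3,682.48 of this check is subject → $3,682.48 × 0.005 = $18.41
Parking deduction: $46.14
Garnishment: $4,382.26 × 0.0271 = $118.76
Total deductions = $430.78 + $188.94 + $308.90 + $798.79 + $9.64 + $18.41 + $46.14 + $118.76 = $1,920.36
Net pay = $4,382.26 − $1,920.36 = $2,461.90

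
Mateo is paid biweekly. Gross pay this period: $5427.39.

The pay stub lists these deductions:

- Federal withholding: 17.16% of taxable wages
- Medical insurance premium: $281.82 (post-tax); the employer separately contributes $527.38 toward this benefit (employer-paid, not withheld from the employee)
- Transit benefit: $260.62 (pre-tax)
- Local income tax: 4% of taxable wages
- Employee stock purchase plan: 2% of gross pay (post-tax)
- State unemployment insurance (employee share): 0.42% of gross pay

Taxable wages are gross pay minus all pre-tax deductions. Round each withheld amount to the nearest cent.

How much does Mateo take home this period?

Transit benefit: $260.62
Taxable wages = $5427.39 − $260.62 = $5166.77
Local income tax: $5166.77 × 0.04 = $206.67
Federal withholding: $5166.77 × 0.1716 = $886.62
State unemployment insurance (employee share): $5427.39 × 0.0042 = $22.80
Employee stock purchase plan: $5427.39 × 0.02 = $108.55
Medical insurance premium: $281.82
(Employer's $527.38 toward medical insurance premium is not withheld from the employee.)
Total deductions = $260.62 + $206.67 + $886.62 + $22.80 + $108.55 + $281.82 = $1767.08
Net pay = $5427.39 − $1767.08 = $3660.31

$3660.31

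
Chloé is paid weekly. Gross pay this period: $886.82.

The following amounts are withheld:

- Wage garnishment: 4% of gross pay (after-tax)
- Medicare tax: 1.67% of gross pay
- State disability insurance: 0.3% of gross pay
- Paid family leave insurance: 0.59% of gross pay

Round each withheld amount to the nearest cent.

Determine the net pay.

$828.65

State disability insurance: $886.82 × 0.003 = $2.66
Paid family leave insurance: $886.82 × 0.0059 = $5.23
Medicare tax: $886.82 × 0.0167 = $14.81
Wage garnishment: $886.82 × 0.04 = $35.47
Total deductions = $2.66 + $5.23 + $14.81 + $35.47 = $58.17
Net pay = $886.82 − $58.17 = $828.65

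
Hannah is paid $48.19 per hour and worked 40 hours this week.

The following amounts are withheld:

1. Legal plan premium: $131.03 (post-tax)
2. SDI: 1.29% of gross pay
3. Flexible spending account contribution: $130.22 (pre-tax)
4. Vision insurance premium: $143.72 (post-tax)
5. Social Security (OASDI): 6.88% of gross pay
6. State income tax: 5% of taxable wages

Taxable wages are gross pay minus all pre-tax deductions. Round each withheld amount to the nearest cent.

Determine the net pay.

$1,275.27

Gross pay: 40 × $48.19 = $1,927.60
Flexible spending account contribution: $130.22
Taxable wages = $1,927.60 − $130.22 = $1,797.38
State income tax: $1,797.38 × 0.05 = $89.87
SDI: $1,927.60 × 0.0129 = $24.87
Social Security (OASDI): $1,927.60 × 0.0688 = $132.62
Legal plan premium: $131.03
Vision insurance premium: $143.72
Total deductions = $130.22 + $89.87 + $24.87 + $132.62 + $131.03 + $143.72 = $652.33
Net pay = $1,927.60 − $652.33 = $1,275.27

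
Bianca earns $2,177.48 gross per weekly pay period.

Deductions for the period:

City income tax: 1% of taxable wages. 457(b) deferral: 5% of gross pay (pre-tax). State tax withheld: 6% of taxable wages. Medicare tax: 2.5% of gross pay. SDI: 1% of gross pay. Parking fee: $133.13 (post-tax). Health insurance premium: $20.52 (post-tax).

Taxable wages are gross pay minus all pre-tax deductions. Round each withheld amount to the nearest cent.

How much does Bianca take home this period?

$1,693.94

457(b) deferral: $2,177.48 × 0.05 = $108.87
Taxable wages = $2,177.48 − $108.87 = $2,068.61
State tax withheld: $2,068.61 × 0.06 = $124.12
City income tax: $2,068.61 × 0.01 = $20.69
Medicare tax: $2,177.48 × 0.025 = $54.44
SDI: $2,177.48 × 0.01 = $21.77
Health insurance premium: $20.52
Parking fee: $133.13
Total deductions = $108.87 + $124.12 + $20.69 + $54.44 + $21.77 + $20.52 + $133.13 = $483.54
Net pay = $2,177.48 − $483.54 = $1,693.94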